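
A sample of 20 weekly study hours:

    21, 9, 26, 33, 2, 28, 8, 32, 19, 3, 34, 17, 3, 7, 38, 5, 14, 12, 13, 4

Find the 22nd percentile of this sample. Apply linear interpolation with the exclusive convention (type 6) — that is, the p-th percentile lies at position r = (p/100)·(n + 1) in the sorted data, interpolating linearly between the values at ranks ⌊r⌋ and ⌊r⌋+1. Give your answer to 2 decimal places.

Sorted: 2, 3, 3, 4, 5, 7, 8, 9, 12, 13, 14, 17, 19, 21, 26, 28, 32, 33, 34, 38.
n = 20.
r = (22/100)·(20 + 1) = 4.62.
Rank 4 is 4 and rank 5 is 5.
Interpolate: 4 + 0.62·(5 − 4) = 4 + 0.62·1 = 4.62.

4.62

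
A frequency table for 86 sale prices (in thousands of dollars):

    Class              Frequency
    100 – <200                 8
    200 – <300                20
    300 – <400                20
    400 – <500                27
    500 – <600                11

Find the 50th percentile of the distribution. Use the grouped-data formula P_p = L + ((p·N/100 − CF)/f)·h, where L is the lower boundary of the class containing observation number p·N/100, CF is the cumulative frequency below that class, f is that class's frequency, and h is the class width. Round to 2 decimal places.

375.00

N = 86; target position k = 50/100 · 86 = 43.
Cumulative frequencies: 8, 28, 48, 75, 86.
Observation 43 falls in the class 300 – <400.
L = 300, CF = 28, f = 20, h = 100.
P50 = 300 + ((43 − 28)/20)·100 = 300 + 75 = 375.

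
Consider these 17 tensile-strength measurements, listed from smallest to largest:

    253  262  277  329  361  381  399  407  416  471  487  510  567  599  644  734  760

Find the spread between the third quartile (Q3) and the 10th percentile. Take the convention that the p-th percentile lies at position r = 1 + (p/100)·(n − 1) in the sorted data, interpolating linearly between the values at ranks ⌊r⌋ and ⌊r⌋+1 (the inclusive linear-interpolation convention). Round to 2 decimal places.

n = 17.
P10: r = 2.6; ranks 2–3 are 262, 277; interpolating gives 271.
P75: r = 13 (integer) → 567.
Difference: 567 − 271 = 296.

296.00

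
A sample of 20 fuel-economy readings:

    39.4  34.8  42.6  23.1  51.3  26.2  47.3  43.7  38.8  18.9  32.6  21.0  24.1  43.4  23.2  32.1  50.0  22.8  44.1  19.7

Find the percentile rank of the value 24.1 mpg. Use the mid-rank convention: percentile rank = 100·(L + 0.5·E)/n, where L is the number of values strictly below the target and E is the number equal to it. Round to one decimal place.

Sorted: 18.9, 19.7, 21.0, 22.8, 23.1, 23.2, 24.1, 26.2, 32.1, 32.6, 34.8, 38.8, 39.4, 42.6, 43.4, 43.7, 44.1, 47.3, 50.0, 51.3.
Count below 24.1: L = 6; count equal: E = 1; n = 20.
Percentile rank = 100·(6 + 0.5·1)/20 = 100·6.5/20 = 32.5.

32.5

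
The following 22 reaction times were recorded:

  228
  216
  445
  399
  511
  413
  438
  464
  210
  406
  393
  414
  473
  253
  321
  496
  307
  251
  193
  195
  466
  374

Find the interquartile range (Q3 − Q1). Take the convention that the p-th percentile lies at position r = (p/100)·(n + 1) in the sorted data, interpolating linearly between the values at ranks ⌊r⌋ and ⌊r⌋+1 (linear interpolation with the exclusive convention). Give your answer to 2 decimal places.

Sorted: 193, 195, 210, 216, 228, 251, 253, 307, 321, 374, 393, 399, 406, 413, 414, 438, 445, 464, 466, 473, 496, 511.
n = 22.
P25: r = 5.75; ranks 5–6 are 228, 251; interpolating gives 245.25.
P75: r = 17.25; ranks 17–18 are 445, 464; interpolating gives 449.75.
Difference: 449.75 − 245.25 = 204.5.

204.50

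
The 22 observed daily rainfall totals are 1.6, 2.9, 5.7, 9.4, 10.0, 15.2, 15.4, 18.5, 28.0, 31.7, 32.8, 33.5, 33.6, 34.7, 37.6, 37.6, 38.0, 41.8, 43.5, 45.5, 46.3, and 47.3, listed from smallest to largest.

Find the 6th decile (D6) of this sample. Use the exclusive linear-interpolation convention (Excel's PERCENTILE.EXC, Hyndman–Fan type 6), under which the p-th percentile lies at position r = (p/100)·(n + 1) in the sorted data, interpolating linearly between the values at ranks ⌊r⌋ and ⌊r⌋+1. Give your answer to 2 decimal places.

n = 22.
r = (60/100)·(22 + 1) = 13.8.
Rank 13 is 33.6 and rank 14 is 34.7.
Interpolate: 33.6 + 0.8·(34.7 − 33.6) = 33.6 + 0.8·1.1 = 34.48.

34.48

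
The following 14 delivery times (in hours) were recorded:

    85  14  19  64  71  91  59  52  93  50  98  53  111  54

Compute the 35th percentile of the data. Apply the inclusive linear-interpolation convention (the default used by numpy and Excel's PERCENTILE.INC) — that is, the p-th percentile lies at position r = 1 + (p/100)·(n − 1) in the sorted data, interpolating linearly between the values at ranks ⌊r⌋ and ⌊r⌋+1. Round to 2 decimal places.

Sorted: 14, 19, 50, 52, 53, 54, 59, 64, 71, 85, 91, 93, 98, 111.
n = 14.
r = 1 + (35/100)·(14 − 1) = 1 + 4.55 = 5.55.
Rank 5 is 53 and rank 6 is 54.
Interpolate: 53 + 0.55·(54 − 53) = 53 + 0.55·1 = 53.55.

53.55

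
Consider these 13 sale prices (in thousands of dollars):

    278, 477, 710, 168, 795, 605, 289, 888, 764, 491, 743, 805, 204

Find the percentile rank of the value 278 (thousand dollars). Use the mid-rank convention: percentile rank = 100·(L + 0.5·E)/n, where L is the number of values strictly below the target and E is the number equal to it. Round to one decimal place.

19.2

Sorted: 168, 204, 278, 289, 477, 491, 605, 710, 743, 764, 795, 805, 888.
Count below 278: L = 2; count equal: E = 1; n = 13.
Percentile rank = 100·(2 + 0.5·1)/13 = 100·2.5/13 = 19.23.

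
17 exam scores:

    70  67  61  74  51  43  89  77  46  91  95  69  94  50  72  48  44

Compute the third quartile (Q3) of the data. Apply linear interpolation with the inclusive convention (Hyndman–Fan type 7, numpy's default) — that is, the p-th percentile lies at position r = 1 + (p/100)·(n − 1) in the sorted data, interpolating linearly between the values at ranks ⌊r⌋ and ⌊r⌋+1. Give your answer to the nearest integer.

Sorted: 43, 44, 46, 48, 50, 51, 61, 67, 69, 70, 72, 74, 77, 89, 91, 94, 95.
n = 17.
r = 1 + (75/100)·(17 − 1) = 1 + 12 = 13.
r is an integer, so P75 is the value at rank 13: 77.

77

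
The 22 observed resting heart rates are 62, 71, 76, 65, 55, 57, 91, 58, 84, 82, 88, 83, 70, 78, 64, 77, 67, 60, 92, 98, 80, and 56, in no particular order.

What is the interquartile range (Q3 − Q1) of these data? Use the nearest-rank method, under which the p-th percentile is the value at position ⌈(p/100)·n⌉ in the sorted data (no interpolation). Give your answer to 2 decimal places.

21.00

Sorted: 55, 56, 57, 58, 60, 62, 64, 65, 67, 70, 71, 76, 77, 78, 80, 82, 83, 84, 88, 91, 92, 98.
n = 22.
P25: rank ⌈25/100·22⌉ = 6 → 62.
P75: rank ⌈75/100·22⌉ = 17 → 83.
Difference: 83 − 62 = 21.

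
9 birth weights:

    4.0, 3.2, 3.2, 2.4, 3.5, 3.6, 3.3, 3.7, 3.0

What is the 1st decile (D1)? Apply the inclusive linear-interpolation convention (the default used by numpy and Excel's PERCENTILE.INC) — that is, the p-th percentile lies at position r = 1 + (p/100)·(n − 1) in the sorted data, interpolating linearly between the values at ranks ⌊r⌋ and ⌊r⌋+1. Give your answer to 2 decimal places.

Sorted: 2.4, 3.0, 3.2, 3.2, 3.3, 3.5, 3.6, 3.7, 4.0.
n = 9.
r = 1 + (10/100)·(9 − 1) = 1 + 0.8 = 1.8.
Rank 1 is 2.4 and rank 2 is 3.0.
Interpolate: 2.4 + 0.8·(3.0 − 2.4) = 2.4 + 0.8·0.6 = 2.88.

2.88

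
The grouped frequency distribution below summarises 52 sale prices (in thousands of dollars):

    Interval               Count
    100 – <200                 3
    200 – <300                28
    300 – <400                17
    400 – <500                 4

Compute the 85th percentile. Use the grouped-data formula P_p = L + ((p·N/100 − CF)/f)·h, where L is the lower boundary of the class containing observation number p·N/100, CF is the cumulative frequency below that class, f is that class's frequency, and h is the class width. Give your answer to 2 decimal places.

N = 52; target position k = 85/100 · 52 = 44.2.
Cumulative frequencies: 3, 31, 48, 52.
Observation 44.2 falls in the class 300 – <400.
L = 300, CF = 31, f = 17, h = 100.
P85 = 300 + ((44.2 − 31)/17)·100 = 300 + 77.6471 = 377.647.

377.65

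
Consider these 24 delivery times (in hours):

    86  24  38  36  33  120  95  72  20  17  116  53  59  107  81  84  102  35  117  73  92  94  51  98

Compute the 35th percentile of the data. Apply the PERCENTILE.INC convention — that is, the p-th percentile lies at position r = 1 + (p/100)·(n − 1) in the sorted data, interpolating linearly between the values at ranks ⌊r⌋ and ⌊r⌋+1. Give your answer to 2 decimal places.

Sorted: 17, 20, 24, 33, 35, 36, 38, 51, 53, 59, 72, 73, 81, 84, 86, 92, 94, 95, 98, 102, 107, 116, 117, 120.
n = 24.
r = 1 + (35/100)·(24 − 1) = 1 + 8.05 = 9.05.
Rank 9 is 53 and rank 10 is 59.
Interpolate: 53 + 0.05·(59 − 53) = 53 + 0.05·6 = 53.3.

53.30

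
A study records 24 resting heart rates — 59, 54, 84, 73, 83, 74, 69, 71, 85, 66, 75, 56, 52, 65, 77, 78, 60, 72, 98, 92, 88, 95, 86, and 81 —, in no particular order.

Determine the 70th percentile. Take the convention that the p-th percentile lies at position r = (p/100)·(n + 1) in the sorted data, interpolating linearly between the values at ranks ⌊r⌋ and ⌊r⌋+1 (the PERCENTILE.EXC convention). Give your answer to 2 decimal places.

83.50

Sorted: 52, 54, 56, 59, 60, 65, 66, 69, 71, 72, 73, 74, 75, 77, 78, 81, 83, 84, 85, 86, 88, 92, 95, 98.
n = 24.
r = (70/100)·(24 + 1) = 17.5.
Rank 17 is 83 and rank 18 is 84.
Interpolate: 83 + 0.5·(84 − 83) = 83 + 0.5·1 = 83.5.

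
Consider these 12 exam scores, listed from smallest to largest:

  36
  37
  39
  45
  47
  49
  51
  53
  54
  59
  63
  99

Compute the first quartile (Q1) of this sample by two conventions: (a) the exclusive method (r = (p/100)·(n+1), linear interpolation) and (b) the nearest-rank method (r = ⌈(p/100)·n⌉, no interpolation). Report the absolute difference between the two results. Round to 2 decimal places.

n = 12.
(a) r = 3.25; between ranks 3 (39) and 4 (45): 40.5.
(b) the nearest-rank method: rank 3 → 39.
|40.5 − 39| = 1.5.

1.50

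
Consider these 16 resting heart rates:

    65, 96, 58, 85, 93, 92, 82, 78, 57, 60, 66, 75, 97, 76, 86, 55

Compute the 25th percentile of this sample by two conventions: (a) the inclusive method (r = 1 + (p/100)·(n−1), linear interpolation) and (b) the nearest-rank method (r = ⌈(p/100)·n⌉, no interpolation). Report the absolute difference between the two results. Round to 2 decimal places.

3.75

Sorted: 55, 57, 58, 60, 65, 66, 75, 76, 78, 82, 85, 86, 92, 93, 96, 97.
n = 16.
(a) r = 4.75; between ranks 4 (60) and 5 (65): 63.75.
(b) the nearest-rank method: rank 4 → 60.
|63.75 − 60| = 3.75.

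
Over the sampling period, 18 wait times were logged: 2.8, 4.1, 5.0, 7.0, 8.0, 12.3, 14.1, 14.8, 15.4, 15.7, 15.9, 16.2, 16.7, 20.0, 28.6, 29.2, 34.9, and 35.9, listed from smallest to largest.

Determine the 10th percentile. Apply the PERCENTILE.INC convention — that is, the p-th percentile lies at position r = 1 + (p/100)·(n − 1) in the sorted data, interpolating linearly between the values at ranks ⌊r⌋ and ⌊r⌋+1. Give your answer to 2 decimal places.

4.73

n = 18.
r = 1 + (10/100)·(18 − 1) = 1 + 1.7 = 2.7.
Rank 2 is 4.1 and rank 3 is 5.0.
Interpolate: 4.1 + 0.7·(5.0 − 4.1) = 4.1 + 0.7·0.9 = 4.73.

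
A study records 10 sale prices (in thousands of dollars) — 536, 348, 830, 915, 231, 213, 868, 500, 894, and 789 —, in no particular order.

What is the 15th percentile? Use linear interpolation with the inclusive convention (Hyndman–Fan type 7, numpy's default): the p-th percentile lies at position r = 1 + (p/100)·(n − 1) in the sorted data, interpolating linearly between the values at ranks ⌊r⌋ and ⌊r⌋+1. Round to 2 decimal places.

271.95

Sorted: 213, 231, 348, 500, 536, 789, 830, 868, 894, 915.
n = 10.
r = 1 + (15/100)·(10 − 1) = 1 + 1.35 = 2.35.
Rank 2 is 231 and rank 3 is 348.
Interpolate: 231 + 0.35·(348 − 231) = 231 + 0.35·117 = 271.95.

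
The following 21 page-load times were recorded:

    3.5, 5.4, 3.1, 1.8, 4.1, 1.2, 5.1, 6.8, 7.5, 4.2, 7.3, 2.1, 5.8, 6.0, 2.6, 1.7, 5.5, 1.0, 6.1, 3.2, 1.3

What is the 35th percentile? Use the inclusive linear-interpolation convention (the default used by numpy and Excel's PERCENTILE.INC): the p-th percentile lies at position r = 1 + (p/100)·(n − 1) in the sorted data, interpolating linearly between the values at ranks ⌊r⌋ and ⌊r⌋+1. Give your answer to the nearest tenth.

3.1

Sorted: 1.0, 1.2, 1.3, 1.7, 1.8, 2.1, 2.6, 3.1, 3.2, 3.5, 4.1, 4.2, 5.1, 5.4, 5.5, 5.8, 6.0, 6.1, 6.8, 7.3, 7.5.
n = 21.
r = 1 + (35/100)·(21 − 1) = 1 + 7 = 8.
r is an integer, so P35 is the value at rank 8: 3.1.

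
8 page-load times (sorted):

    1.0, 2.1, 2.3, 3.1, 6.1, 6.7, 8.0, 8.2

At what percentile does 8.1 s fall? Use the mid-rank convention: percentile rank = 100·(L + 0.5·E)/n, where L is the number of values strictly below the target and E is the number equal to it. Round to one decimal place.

Count below 8.1: L = 7; count equal: E = 0; n = 8.
Percentile rank = 100·(7 + 0.5·0)/8 = 100·7/8 = 87.5.

87.5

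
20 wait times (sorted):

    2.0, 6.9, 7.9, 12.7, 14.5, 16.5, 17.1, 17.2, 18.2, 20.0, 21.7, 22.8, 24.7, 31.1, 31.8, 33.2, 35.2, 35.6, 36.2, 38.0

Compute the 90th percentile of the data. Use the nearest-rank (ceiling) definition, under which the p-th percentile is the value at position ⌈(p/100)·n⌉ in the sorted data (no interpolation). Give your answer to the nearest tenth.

35.6

n = 20.
Position = ⌈90/100 · 20⌉ = ⌈18⌉ = 18.
The value at rank 18 is 35.6.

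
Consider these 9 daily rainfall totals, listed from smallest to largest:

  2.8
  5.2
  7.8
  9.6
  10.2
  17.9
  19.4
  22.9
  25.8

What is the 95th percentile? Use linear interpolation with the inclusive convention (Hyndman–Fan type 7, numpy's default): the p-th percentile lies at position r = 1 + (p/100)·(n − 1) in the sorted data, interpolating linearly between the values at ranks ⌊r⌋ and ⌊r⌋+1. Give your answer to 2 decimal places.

24.64

n = 9.
r = 1 + (95/100)·(9 − 1) = 1 + 7.6 = 8.6.
Rank 8 is 22.9 and rank 9 is 25.8.
Interpolate: 22.9 + 0.6·(25.8 − 22.9) = 22.9 + 0.6·2.9 = 24.64.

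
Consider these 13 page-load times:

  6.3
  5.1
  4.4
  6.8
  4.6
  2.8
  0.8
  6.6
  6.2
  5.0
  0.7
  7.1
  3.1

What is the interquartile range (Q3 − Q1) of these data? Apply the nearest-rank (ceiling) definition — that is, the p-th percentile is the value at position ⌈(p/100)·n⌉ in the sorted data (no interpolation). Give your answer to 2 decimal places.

Sorted: 0.7, 0.8, 2.8, 3.1, 4.4, 4.6, 5.0, 5.1, 6.2, 6.3, 6.6, 6.8, 7.1.
n = 13.
P25: rank ⌈25/100·13⌉ = 4 → 3.1.
P75: rank ⌈75/100·13⌉ = 10 → 6.3.
Difference: 6.3 − 3.1 = 3.2.

3.20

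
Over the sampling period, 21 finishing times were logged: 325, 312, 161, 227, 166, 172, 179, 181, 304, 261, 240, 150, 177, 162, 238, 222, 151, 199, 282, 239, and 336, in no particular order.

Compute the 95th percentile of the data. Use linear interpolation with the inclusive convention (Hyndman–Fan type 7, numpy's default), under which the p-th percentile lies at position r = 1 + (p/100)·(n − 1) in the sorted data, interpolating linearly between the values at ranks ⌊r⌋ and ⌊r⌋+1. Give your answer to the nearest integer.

Sorted: 150, 151, 161, 162, 166, 172, 177, 179, 181, 199, 222, 227, 238, 239, 240, 261, 282, 304, 312, 325, 336.
n = 21.
r = 1 + (95/100)·(21 − 1) = 1 + 19 = 20.
r is an integer, so P95 is the value at rank 20: 325.

325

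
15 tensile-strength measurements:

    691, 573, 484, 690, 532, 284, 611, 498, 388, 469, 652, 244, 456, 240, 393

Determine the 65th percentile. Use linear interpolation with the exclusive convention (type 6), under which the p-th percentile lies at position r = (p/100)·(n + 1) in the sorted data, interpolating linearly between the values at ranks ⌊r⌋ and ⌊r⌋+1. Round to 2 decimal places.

548.40

Sorted: 240, 244, 284, 388, 393, 456, 469, 484, 498, 532, 573, 611, 652, 690, 691.
n = 15.
r = (65/100)·(15 + 1) = 10.4.
Rank 10 is 532 and rank 11 is 573.
Interpolate: 532 + 0.4·(573 − 532) = 532 + 0.4·41 = 548.4.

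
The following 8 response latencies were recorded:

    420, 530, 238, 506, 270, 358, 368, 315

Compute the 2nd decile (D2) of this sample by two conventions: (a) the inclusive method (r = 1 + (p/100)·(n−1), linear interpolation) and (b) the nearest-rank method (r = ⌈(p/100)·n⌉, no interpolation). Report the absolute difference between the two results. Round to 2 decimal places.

18.00

Sorted: 238, 270, 315, 358, 368, 420, 506, 530.
n = 8.
(a) r = 2.4; between ranks 2 (270) and 3 (315): 288.
(b) the nearest-rank method: rank 2 → 270.
|288 − 270| = 18.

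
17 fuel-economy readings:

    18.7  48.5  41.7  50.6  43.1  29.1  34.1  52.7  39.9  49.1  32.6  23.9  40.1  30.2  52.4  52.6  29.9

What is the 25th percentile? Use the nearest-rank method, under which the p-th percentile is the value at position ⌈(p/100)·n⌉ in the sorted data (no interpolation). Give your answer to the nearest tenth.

30.2

Sorted: 18.7, 23.9, 29.1, 29.9, 30.2, 32.6, 34.1, 39.9, 40.1, 41.7, 43.1, 48.5, 49.1, 50.6, 52.4, 52.6, 52.7.
n = 17.
Position = ⌈25/100 · 17⌉ = ⌈4.25⌉ = 5.
The value at rank 5 is 30.2.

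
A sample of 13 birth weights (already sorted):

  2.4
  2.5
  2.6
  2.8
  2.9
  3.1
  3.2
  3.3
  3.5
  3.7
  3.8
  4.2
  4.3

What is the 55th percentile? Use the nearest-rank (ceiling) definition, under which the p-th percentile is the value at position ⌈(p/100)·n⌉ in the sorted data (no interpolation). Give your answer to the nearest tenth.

n = 13.
Position = ⌈55/100 · 13⌉ = ⌈7.15⌉ = 8.
The value at rank 8 is 3.3.

3.3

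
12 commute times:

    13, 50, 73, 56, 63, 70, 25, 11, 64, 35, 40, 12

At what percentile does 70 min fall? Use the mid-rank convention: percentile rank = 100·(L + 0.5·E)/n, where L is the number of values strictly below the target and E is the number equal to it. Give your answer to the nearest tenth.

87.5

Sorted: 11, 12, 13, 25, 35, 40, 50, 56, 63, 64, 70, 73.
Count below 70: L = 10; count equal: E = 1; n = 12.
Percentile rank = 100·(10 + 0.5·1)/12 = 100·10.5/12 = 87.5.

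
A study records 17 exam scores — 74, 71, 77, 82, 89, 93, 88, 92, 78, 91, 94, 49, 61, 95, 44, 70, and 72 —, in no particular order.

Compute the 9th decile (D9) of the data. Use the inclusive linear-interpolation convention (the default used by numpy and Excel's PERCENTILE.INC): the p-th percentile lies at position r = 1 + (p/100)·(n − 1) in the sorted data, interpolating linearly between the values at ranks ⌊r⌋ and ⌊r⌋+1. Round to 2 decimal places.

93.40

Sorted: 44, 49, 61, 70, 71, 72, 74, 77, 78, 82, 88, 89, 91, 92, 93, 94, 95.
n = 17.
r = 1 + (90/100)·(17 − 1) = 1 + 14.4 = 15.4.
Rank 15 is 93 and rank 16 is 94.
Interpolate: 93 + 0.4·(94 − 93) = 93 + 0.4·1 = 93.4.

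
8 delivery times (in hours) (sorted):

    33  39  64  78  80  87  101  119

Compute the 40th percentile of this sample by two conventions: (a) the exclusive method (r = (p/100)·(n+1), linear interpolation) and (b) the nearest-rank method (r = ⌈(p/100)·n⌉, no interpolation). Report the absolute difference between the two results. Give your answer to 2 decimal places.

n = 8.
(a) r = 3.6; between ranks 3 (64) and 4 (78): 72.4.
(b) the nearest-rank method: rank 4 → 78.
|72.4 − 78| = 5.6.

5.60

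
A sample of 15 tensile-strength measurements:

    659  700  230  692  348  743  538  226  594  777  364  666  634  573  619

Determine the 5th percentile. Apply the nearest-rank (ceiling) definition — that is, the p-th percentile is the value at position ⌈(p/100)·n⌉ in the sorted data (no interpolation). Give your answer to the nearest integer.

Sorted: 226, 230, 348, 364, 538, 573, 594, 619, 634, 659, 666, 692, 700, 743, 777.
n = 15.
Position = ⌈5/100 · 15⌉ = ⌈0.75⌉ = 1.
The value at rank 1 is 226.

226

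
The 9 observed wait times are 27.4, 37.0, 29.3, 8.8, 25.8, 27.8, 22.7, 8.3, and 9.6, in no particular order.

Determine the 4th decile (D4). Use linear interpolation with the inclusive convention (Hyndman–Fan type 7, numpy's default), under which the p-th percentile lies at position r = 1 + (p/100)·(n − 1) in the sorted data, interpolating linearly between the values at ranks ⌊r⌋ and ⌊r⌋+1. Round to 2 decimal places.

23.32

Sorted: 8.3, 8.8, 9.6, 22.7, 25.8, 27.4, 27.8, 29.3, 37.0.
n = 9.
r = 1 + (40/100)·(9 − 1) = 1 + 3.2 = 4.2.
Rank 4 is 22.7 and rank 5 is 25.8.
Interpolate: 22.7 + 0.2·(25.8 − 22.7) = 22.7 + 0.2·3.1 = 23.32.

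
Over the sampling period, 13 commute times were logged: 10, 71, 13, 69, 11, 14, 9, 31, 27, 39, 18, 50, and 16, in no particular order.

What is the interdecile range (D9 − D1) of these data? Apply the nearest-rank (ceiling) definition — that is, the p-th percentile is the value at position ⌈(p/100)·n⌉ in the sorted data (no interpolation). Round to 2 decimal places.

Sorted: 9, 10, 11, 13, 14, 16, 18, 27, 31, 39, 50, 69, 71.
n = 13.
P10: rank ⌈10/100·13⌉ = 2 → 10.
P90: rank ⌈90/100·13⌉ = 12 → 69.
Difference: 69 − 10 = 59.

59.00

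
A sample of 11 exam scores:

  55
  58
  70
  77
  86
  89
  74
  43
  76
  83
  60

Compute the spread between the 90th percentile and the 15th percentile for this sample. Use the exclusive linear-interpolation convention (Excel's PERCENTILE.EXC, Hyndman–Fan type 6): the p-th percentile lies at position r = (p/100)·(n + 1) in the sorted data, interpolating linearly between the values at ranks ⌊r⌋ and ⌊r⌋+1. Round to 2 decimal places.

Sorted: 43, 55, 58, 60, 70, 74, 76, 77, 83, 86, 89.
n = 11.
P15: r = 1.8; ranks 1–2 are 43, 55; interpolating gives 52.6.
P90: r = 10.8; ranks 10–11 are 86, 89; interpolating gives 88.4.
Difference: 88.4 − 52.6 = 35.8.

35.80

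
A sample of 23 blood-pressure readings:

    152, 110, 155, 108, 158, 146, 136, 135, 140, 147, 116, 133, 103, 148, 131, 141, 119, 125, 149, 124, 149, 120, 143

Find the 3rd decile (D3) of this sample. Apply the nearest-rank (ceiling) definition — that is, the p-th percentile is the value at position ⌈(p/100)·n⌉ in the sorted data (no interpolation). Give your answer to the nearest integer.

124

Sorted: 103, 108, 110, 116, 119, 120, 124, 125, 131, 133, 135, 136, 140, 141, 143, 146, 147, 148, 149, 149, 152, 155, 158.
n = 23.
Position = ⌈30/100 · 23⌉ = ⌈6.9⌉ = 7.
The value at rank 7 is 124.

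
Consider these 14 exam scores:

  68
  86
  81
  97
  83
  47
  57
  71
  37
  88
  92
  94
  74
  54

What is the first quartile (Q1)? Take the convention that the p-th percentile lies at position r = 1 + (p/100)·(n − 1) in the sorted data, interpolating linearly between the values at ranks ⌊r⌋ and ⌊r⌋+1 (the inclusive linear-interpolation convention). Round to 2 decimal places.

Sorted: 37, 47, 54, 57, 68, 71, 74, 81, 83, 86, 88, 92, 94, 97.
n = 14.
r = 1 + (25/100)·(14 − 1) = 1 + 3.25 = 4.25.
Rank 4 is 57 and rank 5 is 68.
Interpolate: 57 + 0.25·(68 − 57) = 57 + 0.25·11 = 59.75.

59.75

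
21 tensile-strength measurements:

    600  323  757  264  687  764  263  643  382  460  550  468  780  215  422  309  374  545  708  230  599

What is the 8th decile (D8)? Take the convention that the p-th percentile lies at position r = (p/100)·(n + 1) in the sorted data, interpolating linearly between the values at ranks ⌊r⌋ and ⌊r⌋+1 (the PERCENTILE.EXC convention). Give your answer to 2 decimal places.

Sorted: 215, 230, 263, 264, 309, 323, 374, 382, 422, 460, 468, 545, 550, 599, 600, 643, 687, 708, 757, 764, 780.
n = 21.
r = (80/100)·(21 + 1) = 17.6.
Rank 17 is 687 and rank 18 is 708.
Interpolate: 687 + 0.6·(708 − 687) = 687 + 0.6·21 = 699.6.

699.60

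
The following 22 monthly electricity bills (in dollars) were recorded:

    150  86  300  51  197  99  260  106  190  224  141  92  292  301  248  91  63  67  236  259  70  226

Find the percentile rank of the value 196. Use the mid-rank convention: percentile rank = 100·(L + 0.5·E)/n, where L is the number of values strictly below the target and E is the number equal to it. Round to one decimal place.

54.5

Sorted: 51, 63, 67, 70, 86, 91, 92, 99, 106, 141, 150, 190, 197, 224, 226, 236, 248, 259, 260, 292, 300, 301.
Count below 196: L = 12; count equal: E = 0; n = 22.
Percentile rank = 100·(12 + 0.5·0)/22 = 100·12/22 = 54.55.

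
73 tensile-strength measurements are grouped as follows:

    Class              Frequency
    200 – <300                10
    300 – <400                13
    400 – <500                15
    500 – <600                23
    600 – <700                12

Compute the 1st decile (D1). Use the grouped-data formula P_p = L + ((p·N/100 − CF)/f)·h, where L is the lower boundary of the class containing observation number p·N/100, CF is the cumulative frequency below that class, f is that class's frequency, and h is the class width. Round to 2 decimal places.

N = 73; target position k = 10/100 · 73 = 7.3.
Cumulative frequencies: 10, 23, 38, 61, 73.
Observation 7.3 falls in the class 200 – <300.
L = 200, CF = 0, f = 10, h = 100.
P10 = 200 + ((7.3 − 0)/10)·100 = 200 + 73 = 273.

273.00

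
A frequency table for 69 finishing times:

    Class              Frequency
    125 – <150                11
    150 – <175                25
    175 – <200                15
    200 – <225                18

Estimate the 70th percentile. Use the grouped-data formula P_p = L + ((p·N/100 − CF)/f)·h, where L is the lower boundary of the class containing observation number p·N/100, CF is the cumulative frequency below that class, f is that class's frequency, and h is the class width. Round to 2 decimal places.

195.50

N = 69; target position k = 70/100 · 69 = 48.3.
Cumulative frequencies: 11, 36, 51, 69.
Observation 48.3 falls in the class 175 – <200.
L = 175, CF = 36, f = 15, h = 25.
P70 = 175 + ((48.3 − 36)/15)·25 = 175 + 20.5 = 195.5.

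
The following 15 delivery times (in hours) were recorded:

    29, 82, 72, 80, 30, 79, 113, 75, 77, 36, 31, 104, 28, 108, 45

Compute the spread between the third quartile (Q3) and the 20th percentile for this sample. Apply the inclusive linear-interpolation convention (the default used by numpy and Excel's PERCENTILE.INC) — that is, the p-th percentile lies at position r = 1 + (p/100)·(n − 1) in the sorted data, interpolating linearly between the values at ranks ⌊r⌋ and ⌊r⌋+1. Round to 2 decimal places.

50.20

Sorted: 28, 29, 30, 31, 36, 45, 72, 75, 77, 79, 80, 82, 104, 108, 113.
n = 15.
P20: r = 3.8; ranks 3–4 are 30, 31; interpolating gives 30.8.
P75: r = 11.5; ranks 11–12 are 80, 82; interpolating gives 81.
Difference: 81 − 30.8 = 50.2.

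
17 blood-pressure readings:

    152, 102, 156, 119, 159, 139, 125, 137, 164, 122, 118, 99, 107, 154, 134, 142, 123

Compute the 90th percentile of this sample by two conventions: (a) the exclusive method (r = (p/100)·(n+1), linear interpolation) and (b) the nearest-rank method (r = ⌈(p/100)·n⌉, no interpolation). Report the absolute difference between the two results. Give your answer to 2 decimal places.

Sorted: 99, 102, 107, 118, 119, 122, 123, 125, 134, 137, 139, 142, 152, 154, 156, 159, 164.
n = 17.
(a) r = 16.2; between ranks 16 (159) and 17 (164): 160.
(b) the nearest-rank method: rank 16 → 159.
|160 − 159| = 1.

1.00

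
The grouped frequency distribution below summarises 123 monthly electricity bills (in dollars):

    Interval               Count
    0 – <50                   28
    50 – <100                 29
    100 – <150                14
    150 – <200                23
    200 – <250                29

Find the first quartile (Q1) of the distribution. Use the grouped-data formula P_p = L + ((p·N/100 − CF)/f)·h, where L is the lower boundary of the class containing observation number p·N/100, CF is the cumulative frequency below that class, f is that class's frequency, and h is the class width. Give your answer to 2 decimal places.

N = 123; target position k = 25/100 · 123 = 30.75.
Cumulative frequencies: 28, 57, 71, 94, 123.
Observation 30.75 falls in the class 50 – <100.
L = 50, CF = 28, f = 29, h = 50.
P25 = 50 + ((30.75 − 28)/29)·50 = 50 + 4.74138 = 54.7414.

54.74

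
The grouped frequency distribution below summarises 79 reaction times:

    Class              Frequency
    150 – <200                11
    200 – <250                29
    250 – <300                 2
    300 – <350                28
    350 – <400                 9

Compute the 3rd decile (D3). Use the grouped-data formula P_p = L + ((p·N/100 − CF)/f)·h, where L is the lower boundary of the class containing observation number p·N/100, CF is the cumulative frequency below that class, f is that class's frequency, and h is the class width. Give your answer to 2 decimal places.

221.90

N = 79; target position k = 30/100 · 79 = 23.7.
Cumulative frequencies: 11, 40, 42, 70, 79.
Observation 23.7 falls in the class 200 – <250.
L = 200, CF = 11, f = 29, h = 50.
P30 = 200 + ((23.7 − 11)/29)·50 = 200 + 21.8966 = 221.897.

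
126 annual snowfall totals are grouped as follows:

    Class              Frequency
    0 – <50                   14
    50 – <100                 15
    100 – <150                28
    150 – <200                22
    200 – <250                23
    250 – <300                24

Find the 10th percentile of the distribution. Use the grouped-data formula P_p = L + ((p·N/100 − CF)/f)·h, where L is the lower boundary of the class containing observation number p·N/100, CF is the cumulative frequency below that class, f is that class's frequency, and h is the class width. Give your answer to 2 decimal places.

N = 126; target position k = 10/100 · 126 = 12.6.
Cumulative frequencies: 14, 29, 57, 79, 102, 126.
Observation 12.6 falls in the class 0 – <50.
L = 0, CF = 0, f = 14, h = 50.
P10 = 0 + ((12.6 − 0)/14)·50 = 0 + 45 = 45.

45.00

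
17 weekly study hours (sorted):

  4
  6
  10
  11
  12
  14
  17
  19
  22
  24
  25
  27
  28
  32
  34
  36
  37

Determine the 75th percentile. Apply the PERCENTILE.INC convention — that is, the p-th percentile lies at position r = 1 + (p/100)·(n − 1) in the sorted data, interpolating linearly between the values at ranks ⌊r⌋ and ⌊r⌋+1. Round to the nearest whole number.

n = 17.
r = 1 + (75/100)·(17 − 1) = 1 + 12 = 13.
r is an integer, so P75 is the value at rank 13: 28.

28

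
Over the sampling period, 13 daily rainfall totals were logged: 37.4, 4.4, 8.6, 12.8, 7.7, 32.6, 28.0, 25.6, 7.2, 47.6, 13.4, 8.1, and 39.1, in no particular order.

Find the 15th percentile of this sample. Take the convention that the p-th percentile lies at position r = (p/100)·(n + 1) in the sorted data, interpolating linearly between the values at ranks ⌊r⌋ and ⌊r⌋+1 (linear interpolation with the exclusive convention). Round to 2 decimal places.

Sorted: 4.4, 7.2, 7.7, 8.1, 8.6, 12.8, 13.4, 25.6, 28.0, 32.6, 37.4, 39.1, 47.6.
n = 13.
r = (15/100)·(13 + 1) = 2.1.
Rank 2 is 7.2 and rank 3 is 7.7.
Interpolate: 7.2 + 0.1·(7.7 − 7.2) = 7.2 + 0.1·0.5 = 7.25.

7.25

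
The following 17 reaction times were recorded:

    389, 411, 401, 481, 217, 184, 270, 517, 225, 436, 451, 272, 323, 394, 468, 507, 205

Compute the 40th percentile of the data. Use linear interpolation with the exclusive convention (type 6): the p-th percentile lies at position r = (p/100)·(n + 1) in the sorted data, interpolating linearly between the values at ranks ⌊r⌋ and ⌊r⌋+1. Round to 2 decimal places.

336.20

Sorted: 184, 205, 217, 225, 270, 272, 323, 389, 394, 401, 411, 436, 451, 468, 481, 507, 517.
n = 17.
r = (40/100)·(17 + 1) = 7.2.
Rank 7 is 323 and rank 8 is 389.
Interpolate: 323 + 0.2·(389 − 323) = 323 + 0.2·66 = 336.2.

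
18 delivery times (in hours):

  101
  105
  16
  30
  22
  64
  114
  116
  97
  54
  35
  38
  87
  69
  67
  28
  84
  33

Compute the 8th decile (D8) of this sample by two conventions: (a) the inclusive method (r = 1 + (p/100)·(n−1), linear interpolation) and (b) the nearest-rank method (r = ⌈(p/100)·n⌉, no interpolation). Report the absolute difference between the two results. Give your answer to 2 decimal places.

Sorted: 16, 22, 28, 30, 33, 35, 38, 54, 64, 67, 69, 84, 87, 97, 101, 105, 114, 116.
n = 18.
(a) r = 14.6; between ranks 14 (97) and 15 (101): 99.4.
(b) the nearest-rank method: rank 15 → 101.
|99.4 − 101| = 1.6.

1.60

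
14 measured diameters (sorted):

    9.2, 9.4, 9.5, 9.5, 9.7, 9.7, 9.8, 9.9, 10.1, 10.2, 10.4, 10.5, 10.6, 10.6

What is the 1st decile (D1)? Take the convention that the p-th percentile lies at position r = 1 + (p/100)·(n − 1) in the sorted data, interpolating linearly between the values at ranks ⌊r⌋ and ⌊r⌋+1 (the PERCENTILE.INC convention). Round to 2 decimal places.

n = 14.
r = 1 + (10/100)·(14 − 1) = 1 + 1.3 = 2.3.
Rank 2 is 9.4 and rank 3 is 9.5.
Interpolate: 9.4 + 0.3·(9.5 − 9.4) = 9.4 + 0.3·0.1 = 9.43.

9.43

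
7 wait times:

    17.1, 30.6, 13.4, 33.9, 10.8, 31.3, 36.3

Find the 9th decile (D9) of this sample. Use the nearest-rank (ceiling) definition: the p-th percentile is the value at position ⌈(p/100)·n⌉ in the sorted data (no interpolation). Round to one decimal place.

Sorted: 10.8, 13.4, 17.1, 30.6, 31.3, 33.9, 36.3.
n = 7.
Position = ⌈90/100 · 7⌉ = ⌈6.3⌉ = 7.
The value at rank 7 is 36.3.

36.3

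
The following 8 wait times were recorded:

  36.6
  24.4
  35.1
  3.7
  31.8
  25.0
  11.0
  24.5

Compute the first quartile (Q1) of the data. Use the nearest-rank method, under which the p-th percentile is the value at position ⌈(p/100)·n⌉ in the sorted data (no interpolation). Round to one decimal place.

11.0

Sorted: 3.7, 11.0, 24.4, 24.5, 25.0, 31.8, 35.1, 36.6.
n = 8.
Position = ⌈25/100 · 8⌉ = ⌈2⌉ = 2.
The value at rank 2 is 11.0.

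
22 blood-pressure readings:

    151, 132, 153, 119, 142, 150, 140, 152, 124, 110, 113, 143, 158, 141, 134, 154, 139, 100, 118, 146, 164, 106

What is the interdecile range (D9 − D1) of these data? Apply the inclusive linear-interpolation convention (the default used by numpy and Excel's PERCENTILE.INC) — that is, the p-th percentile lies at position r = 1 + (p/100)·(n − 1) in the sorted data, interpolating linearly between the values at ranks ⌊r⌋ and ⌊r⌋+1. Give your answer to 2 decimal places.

43.60

Sorted: 100, 106, 110, 113, 118, 119, 124, 132, 134, 139, 140, 141, 142, 143, 146, 150, 151, 152, 153, 154, 158, 164.
n = 22.
P10: r = 3.1; ranks 3–4 are 110, 113; interpolating gives 110.3.
P90: r = 19.9; ranks 19–20 are 153, 154; interpolating gives 153.9.
Difference: 153.9 − 110.3 = 43.6.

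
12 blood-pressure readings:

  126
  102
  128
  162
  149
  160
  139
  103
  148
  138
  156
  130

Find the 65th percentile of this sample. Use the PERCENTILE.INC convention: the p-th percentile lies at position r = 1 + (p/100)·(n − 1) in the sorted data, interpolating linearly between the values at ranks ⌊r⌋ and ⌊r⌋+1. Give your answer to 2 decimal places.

148.15

Sorted: 102, 103, 126, 128, 130, 138, 139, 148, 149, 156, 160, 162.
n = 12.
r = 1 + (65/100)·(12 − 1) = 1 + 7.15 = 8.15.
Rank 8 is 148 and rank 9 is 149.
Interpolate: 148 + 0.15·(149 − 148) = 148 + 0.15·1 = 148.15.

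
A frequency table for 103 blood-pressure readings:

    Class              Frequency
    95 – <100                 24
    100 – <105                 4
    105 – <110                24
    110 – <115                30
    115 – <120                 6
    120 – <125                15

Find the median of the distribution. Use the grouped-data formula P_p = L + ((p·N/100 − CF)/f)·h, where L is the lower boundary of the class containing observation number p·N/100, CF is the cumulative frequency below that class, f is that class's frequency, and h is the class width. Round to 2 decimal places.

N = 103; target position k = 50/100 · 103 = 51.5.
Cumulative frequencies: 24, 28, 52, 82, 88, 103.
Observation 51.5 falls in the class 105 – <110.
L = 105, CF = 28, f = 24, h = 5.
P50 = 105 + ((51.5 − 28)/24)·5 = 105 + 4.89583 = 109.896.

109.90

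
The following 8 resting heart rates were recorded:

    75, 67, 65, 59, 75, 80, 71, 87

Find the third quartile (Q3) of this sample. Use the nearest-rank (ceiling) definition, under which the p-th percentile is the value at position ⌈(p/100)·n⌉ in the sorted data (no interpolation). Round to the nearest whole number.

75

Sorted: 59, 65, 67, 71, 75, 75, 80, 87.
n = 8.
Position = ⌈75/100 · 8⌉ = ⌈6⌉ = 6.
The value at rank 6 is 75.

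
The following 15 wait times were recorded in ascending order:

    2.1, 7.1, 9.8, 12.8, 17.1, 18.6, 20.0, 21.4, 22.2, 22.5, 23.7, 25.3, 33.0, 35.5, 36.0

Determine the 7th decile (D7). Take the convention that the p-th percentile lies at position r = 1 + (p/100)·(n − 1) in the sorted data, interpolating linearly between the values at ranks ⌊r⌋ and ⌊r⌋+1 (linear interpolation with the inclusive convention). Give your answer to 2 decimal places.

23.46

n = 15.
r = 1 + (70/100)·(15 − 1) = 1 + 9.8 = 10.8.
Rank 10 is 22.5 and rank 11 is 23.7.
Interpolate: 22.5 + 0.8·(23.7 − 22.5) = 22.5 + 0.8·1.2 = 23.46.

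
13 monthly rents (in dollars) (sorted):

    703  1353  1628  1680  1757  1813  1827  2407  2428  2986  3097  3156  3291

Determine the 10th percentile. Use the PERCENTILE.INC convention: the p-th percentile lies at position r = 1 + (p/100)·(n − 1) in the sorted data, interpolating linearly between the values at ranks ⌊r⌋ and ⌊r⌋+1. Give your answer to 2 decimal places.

n = 13.
r = 1 + (10/100)·(13 − 1) = 1 + 1.2 = 2.2.
Rank 2 is 1353 and rank 3 is 1628.
Interpolate: 1353 + 0.2·(1628 − 1353) = 1353 + 0.2·275 = 1408.

1408.00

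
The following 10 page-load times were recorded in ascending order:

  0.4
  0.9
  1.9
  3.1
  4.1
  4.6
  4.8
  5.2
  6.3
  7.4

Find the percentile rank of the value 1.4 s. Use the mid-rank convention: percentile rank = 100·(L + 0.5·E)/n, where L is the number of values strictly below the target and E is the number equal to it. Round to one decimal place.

Count below 1.4: L = 2; count equal: E = 0; n = 10.
Percentile rank = 100·(2 + 0.5·0)/10 = 100·2/10 = 20.

20.0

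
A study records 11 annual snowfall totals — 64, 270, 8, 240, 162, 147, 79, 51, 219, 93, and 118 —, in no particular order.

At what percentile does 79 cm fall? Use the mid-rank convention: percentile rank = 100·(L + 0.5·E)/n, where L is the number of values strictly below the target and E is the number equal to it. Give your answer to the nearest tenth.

31.8

Sorted: 8, 51, 64, 79, 93, 118, 147, 162, 219, 240, 270.
Count below 79: L = 3; count equal: E = 1; n = 11.
Percentile rank = 100·(3 + 0.5·1)/11 = 100·3.5/11 = 31.82.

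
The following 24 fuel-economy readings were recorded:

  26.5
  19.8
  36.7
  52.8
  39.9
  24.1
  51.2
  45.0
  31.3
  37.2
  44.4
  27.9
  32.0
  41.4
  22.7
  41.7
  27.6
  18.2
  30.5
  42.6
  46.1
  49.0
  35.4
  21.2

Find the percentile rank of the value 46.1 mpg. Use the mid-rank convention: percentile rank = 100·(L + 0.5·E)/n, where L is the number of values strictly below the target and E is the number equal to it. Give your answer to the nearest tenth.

Sorted: 18.2, 19.8, 21.2, 22.7, 24.1, 26.5, 27.6, 27.9, 30.5, 31.3, 32.0, 35.4, 36.7, 37.2, 39.9, 41.4, 41.7, 42.6, 44.4, 45.0, 46.1, 49.0, 51.2, 52.8.
Count below 46.1: L = 20; count equal: E = 1; n = 24.
Percentile rank = 100·(20 + 0.5·1)/24 = 100·20.5/24 = 85.42.

85.4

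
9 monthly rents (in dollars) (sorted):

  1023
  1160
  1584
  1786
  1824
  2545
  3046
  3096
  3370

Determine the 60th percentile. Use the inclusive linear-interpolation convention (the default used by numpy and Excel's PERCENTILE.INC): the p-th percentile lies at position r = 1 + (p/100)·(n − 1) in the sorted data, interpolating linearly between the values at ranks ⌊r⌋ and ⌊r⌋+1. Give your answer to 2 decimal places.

2400.80

n = 9.
r = 1 + (60/100)·(9 − 1) = 1 + 4.8 = 5.8.
Rank 5 is 1824 and rank 6 is 2545.
Interpolate: 1824 + 0.8·(2545 − 1824) = 1824 + 0.8·721 = 2400.8.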